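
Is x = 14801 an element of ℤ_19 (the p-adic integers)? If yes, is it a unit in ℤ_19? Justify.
x ∈ ℤ_19 but not a unit; v_19(x) = 2 > 0

ℤ_19 = {x ∈ ℚ_19 : v_19(x) ≥ 0} and ℤ_19^× = {x ∈ ℤ_19 : v_19(x) = 0}. Here v_19(14801) = v_19(num) − v_19(den) = 2; compare against these criteria.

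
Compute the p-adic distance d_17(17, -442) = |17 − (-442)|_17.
d_17(17, -442) = 1/17

Step 1 — x − y = 17 − (-442) = 459. Step 2 — v_17(459) = 1 (factor: 459 = (17^1 · 27); the sign does not affect v_p). Step 3 — |x − y|_17 = 17^{-1} = 1/17.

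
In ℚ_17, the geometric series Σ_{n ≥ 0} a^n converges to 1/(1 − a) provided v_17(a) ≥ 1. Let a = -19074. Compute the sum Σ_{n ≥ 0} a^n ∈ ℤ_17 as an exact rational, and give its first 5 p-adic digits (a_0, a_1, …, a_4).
Σ a^n = 1/(1 − a) = 1/19075;  first 5 digits = (1, 0, 2, 13, 3)

v_17(a) = 2 ≥ 1, so the series converges in ℤ_17 to 1/(1 − a) = 1/(1 − (-19074)) = 1/19075. Expand this rational in ℤ_17: compute digits iteratively via d_i = x_i mod 17, x_{i+1} = (x_i − d_i)/17. The first 5 digits are (1, 0, 2, 13, 3).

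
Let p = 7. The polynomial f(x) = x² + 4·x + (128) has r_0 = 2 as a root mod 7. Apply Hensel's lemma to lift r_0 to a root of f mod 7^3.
r_2 = 107 (mod 343)

Hensel: r_{i+1} = r_i − f(r_i)·(f′(r_i))^{-1} mod 7^{i+2}, f′(x) = 2x + 4. Iterate:
  r_0 = 2 (mod 7)
  r_1 = 9 (mod 49)
  r_2 = 107 (mod 343)
Final: r = 107 satisfies f(r) ≡ 0 mod 7^3.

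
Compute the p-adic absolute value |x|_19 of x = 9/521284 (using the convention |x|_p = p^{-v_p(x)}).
|9/521284|_19 = 130321

Step 1 — compute v_19(x) by factoring powers of 19 out of the numerator and denominator: v_19(9/521284) = -4. Step 2 — apply |x|_p = p^{-v_p(x)} = 19^{4} = 130321.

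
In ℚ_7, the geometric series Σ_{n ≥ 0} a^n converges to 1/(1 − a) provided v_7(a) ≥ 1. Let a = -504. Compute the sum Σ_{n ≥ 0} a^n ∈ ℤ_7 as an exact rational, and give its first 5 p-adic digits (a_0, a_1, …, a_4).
Σ a^n = 1/(1 − a) = 1/505;  first 5 digits = (1, 5, 0, 3, 0)

v_7(a) = 1 ≥ 1, so the series converges in ℤ_7 to 1/(1 − a) = 1/(1 − (-504)) = 1/505. Expand this rational in ℤ_7: compute digits iteratively via d_i = x_i mod 7, x_{i+1} = (x_i − d_i)/7. The first 5 digits are (1, 5, 0, 3, 0).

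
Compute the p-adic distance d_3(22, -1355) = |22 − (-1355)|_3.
d_3(22, -1355) = 1/81

Step 1 — x − y = 22 − (-1355) = 1377. Step 2 — v_3(1377) = 4 (factor: 1377 = (3^4 · 17); the sign does not affect v_p). Step 3 — |x − y|_3 = 3^{-4} = 1/81.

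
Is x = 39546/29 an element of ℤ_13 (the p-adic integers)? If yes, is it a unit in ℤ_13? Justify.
x ∈ ℤ_13 but not a unit; v_13(x) = 3 > 0

ℤ_13 = {x ∈ ℚ_13 : v_13(x) ≥ 0} and ℤ_13^× = {x ∈ ℤ_13 : v_13(x) = 0}. Here v_13(39546/29) = v_13(num) − v_13(den) = 3; compare against these criteria.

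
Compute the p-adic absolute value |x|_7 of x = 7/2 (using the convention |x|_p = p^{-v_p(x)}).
|7/2|_7 = 1/7

Step 1 — compute v_7(x) by factoring powers of 7 out of the numerator and denominator: v_7(7/2) = 1. Step 2 — apply |x|_p = p^{-v_p(x)} = 7^{-1} = 1/7.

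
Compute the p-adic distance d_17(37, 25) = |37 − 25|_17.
d_17(37, 25) = 1

Step 1 — x − y = 37 − 25 = 12. Step 2 — v_17(12) = 0 (factor: 12 = (17^0 · 12); the sign does not affect v_p). Step 3 — |x − y|_17 = 17^{0} = 1.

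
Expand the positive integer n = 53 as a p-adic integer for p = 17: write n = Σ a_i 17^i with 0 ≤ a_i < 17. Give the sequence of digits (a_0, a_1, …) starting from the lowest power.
(a_0, a_1, …) = (2, 3)

Repeated division by 17 gives the digits low-to-high: 53 = 2 + 3·17^1. Digit sequence: (2, 3).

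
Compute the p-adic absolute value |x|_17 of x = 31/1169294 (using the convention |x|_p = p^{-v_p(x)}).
|31/1169294|_17 = 83521

Step 1 — compute v_17(x) by factoring powers of 17 out of the numerator and denominator: v_17(31/1169294) = -4. Step 2 — apply |x|_p = p^{-v_p(x)} = 17^{4} = 83521.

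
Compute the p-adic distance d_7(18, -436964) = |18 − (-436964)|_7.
d_7(18, -436964) = 1/16807

Step 1 — x − y = 18 − (-436964) = 436982. Step 2 — v_7(436982) = 5 (factor: 436982 = (7^5 · 26); the sign does not affect v_p). Step 3 — |x − y|_7 = 7^{-5} = 1/16807.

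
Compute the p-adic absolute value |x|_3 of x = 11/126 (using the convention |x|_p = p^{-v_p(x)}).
|11/126|_3 = 9

Step 1 — compute v_3(x) by factoring powers of 3 out of the numerator and denominator: v_3(11/126) = -2. Step 2 — apply |x|_p = p^{-v_p(x)} = 3^{2} = 9.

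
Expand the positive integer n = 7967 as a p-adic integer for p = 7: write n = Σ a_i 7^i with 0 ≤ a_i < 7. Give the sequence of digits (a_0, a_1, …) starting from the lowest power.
(a_0, a_1, …) = (1, 4, 1, 2, 3)

Repeated division by 7 gives the digits low-to-high: 7967 = 1 + 4·7^1 + 1·7^2 + 2·7^3 + 3·7^4. Digit sequence: (1, 4, 1, 2, 3).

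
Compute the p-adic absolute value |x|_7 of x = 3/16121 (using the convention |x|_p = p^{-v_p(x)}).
|3/16121|_7 = 343

Step 1 — compute v_7(x) by factoring powers of 7 out of the numerator and denominator: v_7(3/16121) = -3. Step 2 — apply |x|_p = p^{-v_p(x)} = 7^{3} = 343.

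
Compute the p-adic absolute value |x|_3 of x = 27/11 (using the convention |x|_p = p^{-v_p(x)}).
|27/11|_3 = 1/27

Step 1 — compute v_3(x) by factoring powers of 3 out of the numerator and denominator: v_3(27/11) = 3. Step 2 — apply |x|_p = p^{-v_p(x)} = 3^{-3} = 1/27.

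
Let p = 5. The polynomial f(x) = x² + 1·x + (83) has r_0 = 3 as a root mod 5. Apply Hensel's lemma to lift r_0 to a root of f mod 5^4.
r_3 = 243 (mod 625)

Hensel: r_{i+1} = r_i − f(r_i)·(f′(r_i))^{-1} mod 5^{i+2}, f′(x) = 2x + 1. Iterate:
  r_0 = 3 (mod 5)
  r_1 = 18 (mod 25)
  r_2 = 118 (mod 125)
  r_3 = 243 (mod 625)
Final: r = 243 satisfies f(r) ≡ 0 mod 5^4.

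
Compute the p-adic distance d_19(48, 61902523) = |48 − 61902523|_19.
d_19(48, 61902523) = 1/2476099

Step 1 — x − y = 48 − 61902523 = -61902475. Step 2 — v_19(-61902475) = 5 (factor: -61902475 = −(19^5 · 25); the sign does not affect v_p). Step 3 — |x − y|_19 = 19^{-5} = 1/2476099.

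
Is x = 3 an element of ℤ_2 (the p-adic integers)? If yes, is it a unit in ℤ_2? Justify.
x ∈ ℤ_2^× (unit); v_2(x) = 0

ℤ_2 = {x ∈ ℚ_2 : v_2(x) ≥ 0} and ℤ_2^× = {x ∈ ℤ_2 : v_2(x) = 0}. Here v_2(3) = v_2(num) − v_2(den) = 0; compare against these criteria.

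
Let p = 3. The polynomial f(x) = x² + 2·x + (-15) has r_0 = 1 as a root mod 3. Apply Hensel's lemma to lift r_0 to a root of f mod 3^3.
r_2 = 22 (mod 27)

Hensel: r_{i+1} = r_i − f(r_i)·(f′(r_i))^{-1} mod 3^{i+2}, f′(x) = 2x + 2. Iterate:
  r_0 = 1 (mod 3)
  r_1 = 4 (mod 9)
  r_2 = 22 (mod 27)
Final: r = 22 satisfies f(r) ≡ 0 mod 3^3.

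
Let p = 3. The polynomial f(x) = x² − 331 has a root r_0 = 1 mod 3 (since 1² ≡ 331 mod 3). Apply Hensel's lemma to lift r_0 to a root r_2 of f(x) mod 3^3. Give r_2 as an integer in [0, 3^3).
r_2 = 13 (mod 27)

Hensel's recurrence: r_{i+1} = r_i − f(r_i)·(f′(r_i))^{-1} mod 3^{i+2}, with f′(x) = 2x. Iterate:
  r_0 = 1 (mod 3)
  r_1 = 4 (mod 9)
  r_2 = 13 (mod 27)
Final: r_2 = 13, and one checks f(r_2) ≡ 0 mod 3^3.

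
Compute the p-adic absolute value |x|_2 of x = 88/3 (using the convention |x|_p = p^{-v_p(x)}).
|88/3|_2 = 1/8

Step 1 — compute v_2(x) by factoring powers of 2 out of the numerator and denominator: v_2(88/3) = 3. Step 2 — apply |x|_p = p^{-v_p(x)} = 2^{-3} = 1/8.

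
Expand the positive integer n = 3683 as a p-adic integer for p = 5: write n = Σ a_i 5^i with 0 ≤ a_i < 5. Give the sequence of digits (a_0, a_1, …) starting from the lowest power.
(a_0, a_1, …) = (3, 1, 2, 4, 0, 1)

Repeated division by 5 gives the digits low-to-high: 3683 = 3 + 1·5^1 + 2·5^2 + 4·5^3 + 1·5^5. Digit sequence: (3, 1, 2, 4, 0, 1).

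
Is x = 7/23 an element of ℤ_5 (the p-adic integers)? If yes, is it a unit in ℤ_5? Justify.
x ∈ ℤ_5^× (unit); v_5(x) = 0

ℤ_5 = {x ∈ ℚ_5 : v_5(x) ≥ 0} and ℤ_5^× = {x ∈ ℤ_5 : v_5(x) = 0}. Here v_5(7/23) = v_5(num) − v_5(den) = 0; compare against these criteria.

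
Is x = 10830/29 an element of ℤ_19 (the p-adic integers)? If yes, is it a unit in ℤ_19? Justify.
x ∈ ℤ_19 but not a unit; v_19(x) = 2 > 0

ℤ_19 = {x ∈ ℚ_19 : v_19(x) ≥ 0} and ℤ_19^× = {x ∈ ℤ_19 : v_19(x) = 0}. Here v_19(10830/29) = v_19(num) − v_19(den) = 2; compare against these criteria.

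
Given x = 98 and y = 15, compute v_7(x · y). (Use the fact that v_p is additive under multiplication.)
v_7(1470) = 2

v_p(x) = 2 (factor: 98 = 7^2 · 2); v_p(y) = 0 (factor: 15 = 7^0 · 15). Additivity: v_p(xy) = v_p(x) + v_p(y) = 2 + 0 = 2. (Direct check: xy = 1470 = 7^2 · (30).)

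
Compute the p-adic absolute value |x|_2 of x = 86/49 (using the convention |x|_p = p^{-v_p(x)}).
|86/49|_2 = 1/2

Step 1 — compute v_2(x) by factoring powers of 2 out of the numerator and denominator: v_2(86/49) = 1. Step 2 — apply |x|_p = p^{-v_p(x)} = 2^{-1} = 1/2.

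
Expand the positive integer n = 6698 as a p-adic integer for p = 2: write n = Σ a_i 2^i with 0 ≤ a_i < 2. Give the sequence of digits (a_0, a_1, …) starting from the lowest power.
(a_0, a_1, …) = (0, 1, 0, 1, 0, 1, 0, 0, 0, 1, 0, 1, 1)

Repeated division by 2 gives the digits low-to-high: 6698 = 1·2^1 + 1·2^3 + 1·2^5 + 1·2^9 + 1·2^11 + 1·2^12. Digit sequence: (0, 1, 0, 1, 0, 1, 0, 0, 0, 1, 0, 1, 1).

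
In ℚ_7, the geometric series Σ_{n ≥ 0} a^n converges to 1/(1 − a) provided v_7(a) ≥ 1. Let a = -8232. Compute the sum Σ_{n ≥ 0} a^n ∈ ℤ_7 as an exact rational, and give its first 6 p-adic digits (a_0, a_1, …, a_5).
Σ a^n = 1/(1 − a) = 1/8233;  first 6 digits = (1, 0, 0, 4, 3, 6)

v_7(a) = 3 ≥ 1, so the series converges in ℤ_7 to 1/(1 − a) = 1/(1 − (-8232)) = 1/8233. Expand this rational in ℤ_7: compute digits iteratively via d_i = x_i mod 7, x_{i+1} = (x_i − d_i)/7. The first 6 digits are (1, 0, 0, 4, 3, 6).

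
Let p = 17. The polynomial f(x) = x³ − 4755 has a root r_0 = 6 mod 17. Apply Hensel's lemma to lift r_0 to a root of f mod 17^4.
r_3 = 28651 (mod 83521)

Hensel: r_{i+1} = r_i − f(r_i)/f′(r_i) mod 17^{i+2}, where f′(x) = 3x². Iterate:
  r_0 = 6 (mod 17)
  r_1 = 40 (mod 289)
  r_2 = 4086 (mod 4913)
  r_3 = 28651 (mod 83521)
Final: r = 28651 with f(r) ≡ 0 mod 17^4.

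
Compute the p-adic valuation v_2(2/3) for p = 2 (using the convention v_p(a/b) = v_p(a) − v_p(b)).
v_2(2/3) = 1

Factor powers of 2 from the numerator and denominator of the reduced fraction: 2 = 2^1 · 1 and 3 = 2^0 · 3. Apply v_p(a/b) = v_p(a) − v_p(b): v_2(2/3) = 1 − 0 = 1.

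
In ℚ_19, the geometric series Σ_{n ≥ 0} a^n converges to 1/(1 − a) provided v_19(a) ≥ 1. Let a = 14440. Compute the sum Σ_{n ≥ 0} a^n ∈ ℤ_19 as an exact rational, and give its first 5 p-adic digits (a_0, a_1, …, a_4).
Σ a^n = 1/(1 − a) = -1/14439;  first 5 digits = (1, 0, 2, 2, 4)

v_19(a) = 2 ≥ 1, so the series converges in ℤ_19 to 1/(1 − a) = 1/(1 − 14440) = -1/14439. Expand this rational in ℤ_19: compute digits iteratively via d_i = x_i mod 19, x_{i+1} = (x_i − d_i)/19. The first 5 digits are (1, 0, 2, 2, 4).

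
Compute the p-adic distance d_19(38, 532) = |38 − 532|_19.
d_19(38, 532) = 1/19

Step 1 — x − y = 38 − 532 = -494. Step 2 — v_19(-494) = 1 (factor: -494 = −(19^1 · 26); the sign does not affect v_p). Step 3 — |x − y|_19 = 19^{-1} = 1/19.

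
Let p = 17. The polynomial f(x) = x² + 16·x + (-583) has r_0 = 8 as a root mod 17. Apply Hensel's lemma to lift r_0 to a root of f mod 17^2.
r_1 = 246 (mod 289)

Hensel: r_{i+1} = r_i − f(r_i)·(f′(r_i))^{-1} mod 17^{i+2}, f′(x) = 2x + 16. Iterate:
  r_0 = 8 (mod 17)
  r_1 = 246 (mod 289)
Final: r = 246 satisfies f(r) ≡ 0 mod 17^2.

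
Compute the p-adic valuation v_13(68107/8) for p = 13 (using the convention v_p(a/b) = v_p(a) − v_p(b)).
v_13(68107/8) = 3

Factor powers of 13 from the numerator and denominator of the reduced fraction: 68107 = 13^3 · 31 and 8 = 13^0 · 8. Apply v_p(a/b) = v_p(a) − v_p(b): v_13(68107/8) = 3 − 0 = 3.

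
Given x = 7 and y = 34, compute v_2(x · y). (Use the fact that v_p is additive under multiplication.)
v_2(238) = 1

v_p(x) = 0 (factor: 7 = 2^0 · 7); v_p(y) = 1 (factor: 34 = 2^1 · 17). Additivity: v_p(xy) = v_p(x) + v_p(y) = 0 + 1 = 1. (Direct check: xy = 238 = 2^1 · (119).)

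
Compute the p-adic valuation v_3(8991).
v_3(8991) = 5

v_3(n) is the largest exponent k such that 3^k divides n. Factor out: 8991 = 3^5 · 37. (Sign doesn't affect v_p.) So v_3(8991) = 5.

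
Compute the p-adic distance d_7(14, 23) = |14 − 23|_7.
d_7(14, 23) = 1

Step 1 — x − y = 14 − 23 = -9. Step 2 — v_7(-9) = 0 (factor: -9 = −(7^0 · 9); the sign does not affect v_p). Step 3 — |x − y|_7 = 7^{0} = 1.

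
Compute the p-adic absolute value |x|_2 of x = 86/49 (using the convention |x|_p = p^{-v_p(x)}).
|86/49|_2 = 1/2

Step 1 — compute v_2(x) by factoring powers of 2 out of the numerator and denominator: v_2(86/49) = 1. Step 2 — apply |x|_p = p^{-v_p(x)} = 2^{-1} = 1/2.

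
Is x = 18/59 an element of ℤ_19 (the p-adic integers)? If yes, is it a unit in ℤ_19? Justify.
x ∈ ℤ_19^× (unit); v_19(x) = 0

ℤ_19 = {x ∈ ℚ_19 : v_19(x) ≥ 0} and ℤ_19^× = {x ∈ ℤ_19 : v_19(x) = 0}. Here v_19(18/59) = v_19(num) − v_19(den) = 0; compare against these criteria.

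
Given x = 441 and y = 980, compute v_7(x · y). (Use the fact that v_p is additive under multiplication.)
v_7(432180) = 4

v_p(x) = 2 (factor: 441 = 7^2 · 9); v_p(y) = 2 (factor: 980 = 7^2 · 20). Additivity: v_p(xy) = v_p(x) + v_p(y) = 2 + 2 = 4. (Direct check: xy = 432180 = 7^4 · (180).)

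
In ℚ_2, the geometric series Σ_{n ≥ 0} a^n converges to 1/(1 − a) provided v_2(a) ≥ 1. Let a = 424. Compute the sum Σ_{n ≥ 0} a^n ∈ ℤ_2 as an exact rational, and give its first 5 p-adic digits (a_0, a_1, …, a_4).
Σ a^n = 1/(1 − a) = -1/423;  first 5 digits = (1, 0, 0, 1, 0)

v_2(a) = 3 ≥ 1, so the series converges in ℤ_2 to 1/(1 − a) = 1/(1 − 424) = -1/423. Expand this rational in ℤ_2: compute digits iteratively via d_i = x_i mod 2, x_{i+1} = (x_i − d_i)/2. The first 5 digits are (1, 0, 0, 1, 0).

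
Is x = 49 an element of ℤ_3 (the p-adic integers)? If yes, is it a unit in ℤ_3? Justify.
x ∈ ℤ_3^× (unit); v_3(x) = 0

ℤ_3 = {x ∈ ℚ_3 : v_3(x) ≥ 0} and ℤ_3^× = {x ∈ ℤ_3 : v_3(x) = 0}. Here v_3(49) = v_3(num) − v_3(den) = 0; compare against these criteria.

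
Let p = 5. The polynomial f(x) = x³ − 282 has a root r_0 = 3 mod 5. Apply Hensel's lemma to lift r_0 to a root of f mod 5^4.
r_3 = 618 (mod 625)

Hensel: r_{i+1} = r_i − f(r_i)/f′(r_i) mod 5^{i+2}, where f′(x) = 3x². Iterate:
  r_0 = 3 (mod 5)
  r_1 = 18 (mod 25)
  r_2 = 118 (mod 125)
  r_3 = 618 (mod 625)
Final: r = 618 with f(r) ≡ 0 mod 5^4.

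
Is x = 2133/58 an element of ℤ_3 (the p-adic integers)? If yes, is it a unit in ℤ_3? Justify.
x ∈ ℤ_3 but not a unit; v_3(x) = 3 > 0

ℤ_3 = {x ∈ ℚ_3 : v_3(x) ≥ 0} and ℤ_3^× = {x ∈ ℤ_3 : v_3(x) = 0}. Here v_3(2133/58) = v_3(num) − v_3(den) = 3; compare against these criteria.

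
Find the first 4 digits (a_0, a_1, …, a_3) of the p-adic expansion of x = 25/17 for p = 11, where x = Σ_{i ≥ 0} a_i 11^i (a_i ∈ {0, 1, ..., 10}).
(a_0, …, a_3) = (6, 8, 7, 9)

v_11(25/17) = 0 (numerator and denominator both coprime to 11), so x ∈ ℤ_11^×. Compute digits iteratively via a_i = x_i mod 11, x_{i+1} = (x_i − a_i)/11, with x_0 = x:
  x_0 = 25/17;  a_0 = 6;  x_1 = (x_0 − 6)/11 = -7/17
  x_1 = -7/17;  a_1 = 8;  x_2 = (x_1 − 8)/11 = -13/17
  x_2 = -13/17;  a_2 = 7;  x_3 = (x_2 − 7)/11 = -12/17
  x_3 = -12/17;  a_3 = 9;  x_4 = (x_3 − 9)/11 = -15/17
Digits: (6, 8, 7, 9).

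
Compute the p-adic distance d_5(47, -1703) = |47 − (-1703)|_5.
d_5(47, -1703) = 1/125

Step 1 — x − y = 47 − (-1703) = 1750. Step 2 — v_5(1750) = 3 (factor: 1750 = (5^3 · 14); the sign does not affect v_p). Step 3 — |x − y|_5 = 5^{-3} = 1/125.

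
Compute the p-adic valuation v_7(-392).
v_7(-392) = 2

v_7(n) is the largest exponent k such that 7^k divides n. Factor out: -392 = -7^2 · 8. (Sign doesn't affect v_p.) So v_7(-392) = 2.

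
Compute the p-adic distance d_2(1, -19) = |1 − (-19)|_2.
d_2(1, -19) = 1/4

Step 1 — x − y = 1 − (-19) = 20. Step 2 — v_2(20) = 2 (factor: 20 = (2^2 · 5); the sign does not affect v_p). Step 3 — |x − y|_2 = 2^{-2} = 1/4.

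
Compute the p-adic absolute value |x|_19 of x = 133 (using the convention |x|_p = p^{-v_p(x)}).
|133|_19 = 1/19

Step 1 — compute v_19(x) by factoring powers of 19 out of the numerator and denominator: v_19(133) = 1. Step 2 — apply |x|_p = p^{-v_p(x)} = 19^{-1} = 1/19.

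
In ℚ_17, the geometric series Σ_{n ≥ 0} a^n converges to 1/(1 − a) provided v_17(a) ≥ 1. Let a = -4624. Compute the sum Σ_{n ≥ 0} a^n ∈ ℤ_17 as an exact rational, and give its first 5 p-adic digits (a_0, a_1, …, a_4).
Σ a^n = 1/(1 − a) = 1/4625;  first 5 digits = (1, 0, 1, 16, 0)

v_17(a) = 2 ≥ 1, so the series converges in ℤ_17 to 1/(1 − a) = 1/(1 − (-4624)) = 1/4625. Expand this rational in ℤ_17: compute digits iteratively via d_i = x_i mod 17, x_{i+1} = (x_i − d_i)/17. The first 5 digits are (1, 0, 1, 16, 0).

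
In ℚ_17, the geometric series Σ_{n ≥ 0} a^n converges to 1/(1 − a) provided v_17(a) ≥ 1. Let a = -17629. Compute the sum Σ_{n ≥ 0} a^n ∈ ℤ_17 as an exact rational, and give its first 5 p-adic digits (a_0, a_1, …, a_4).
Σ a^n = 1/(1 − a) = 1/17630;  first 5 digits = (1, 0, 7, 13, 14)

v_17(a) = 2 ≥ 1, so the series converges in ℤ_17 to 1/(1 − a) = 1/(1 − (-17629)) = 1/17630. Expand this rational in ℤ_17: compute digits iteratively via d_i = x_i mod 17, x_{i+1} = (x_i − d_i)/17. The first 5 digits are (1, 0, 7, 13, 14).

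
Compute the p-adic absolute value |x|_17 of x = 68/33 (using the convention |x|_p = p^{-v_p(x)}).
|68/33|_17 = 1/17

Step 1 — compute v_17(x) by factoring powers of 17 out of the numerator and denominator: v_17(68/33) = 1. Step 2 — apply |x|_p = p^{-v_p(x)} = 17^{-1} = 1/17.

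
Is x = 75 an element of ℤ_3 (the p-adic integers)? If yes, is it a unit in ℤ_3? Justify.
x ∈ ℤ_3 but not a unit; v_3(x) = 1 > 0

ℤ_3 = {x ∈ ℚ_3 : v_3(x) ≥ 0} and ℤ_3^× = {x ∈ ℤ_3 : v_3(x) = 0}. Here v_3(75) = v_3(num) − v_3(den) = 1; compare against these criteria.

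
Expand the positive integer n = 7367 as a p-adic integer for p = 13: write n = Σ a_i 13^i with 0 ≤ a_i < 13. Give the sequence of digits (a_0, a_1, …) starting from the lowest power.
(a_0, a_1, …) = (9, 7, 4, 3)

Repeated division by 13 gives the digits low-to-high: 7367 = 9 + 7·13^1 + 4·13^2 + 3·13^3. Digit sequence: (9, 7, 4, 3).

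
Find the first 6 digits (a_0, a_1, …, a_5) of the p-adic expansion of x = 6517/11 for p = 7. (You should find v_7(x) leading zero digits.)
(a_0, …, a_5) = (0, 0, 0, 3, 3, 4)

v_7(6517/11) = 3, so a_0 = ... = a_2 = 0. Factor out: x = 7^3 · u with u = 19/11 a unit in ℤ_7. Expand u iteratively via a_{v+i} = u_i mod 7, u_{i+1} = (u_i − a_{v+i})/7:
  u_0 = 19/11;  a_3 = 3;  u_1 = (u_0 − 3)/7 = -2/11
  u_1 = -2/11;  a_4 = 3;  u_2 = (u_1 − 3)/7 = -5/11
  u_2 = -5/11;  a_5 = 4;  u_3 = (u_2 − 4)/7 = -7/11
Digits: (0, 0, 0, 3, 3, 4).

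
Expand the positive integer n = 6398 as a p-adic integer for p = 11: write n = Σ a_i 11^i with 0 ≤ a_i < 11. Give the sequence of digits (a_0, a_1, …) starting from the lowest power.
(a_0, a_1, …) = (7, 9, 8, 4)

Repeated division by 11 gives the digits low-to-high: 6398 = 7 + 9·11^1 + 8·11^2 + 4·11^3. Digit sequence: (7, 9, 8, 4).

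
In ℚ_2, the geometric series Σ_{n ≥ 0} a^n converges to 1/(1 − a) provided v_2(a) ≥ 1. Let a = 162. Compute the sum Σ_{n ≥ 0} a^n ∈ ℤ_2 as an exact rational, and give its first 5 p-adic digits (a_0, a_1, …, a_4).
Σ a^n = 1/(1 − a) = -1/161;  first 5 digits = (1, 1, 1, 1, 1)

v_2(a) = 1 ≥ 1, so the series converges in ℤ_2 to 1/(1 − a) = 1/(1 − 162) = -1/161. Expand this rational in ℤ_2: compute digits iteratively via d_i = x_i mod 2, x_{i+1} = (x_i − d_i)/2. The first 5 digits are (1, 1, 1, 1, 1).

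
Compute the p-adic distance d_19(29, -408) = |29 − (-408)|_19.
d_19(29, -408) = 1/19

Step 1 — x − y = 29 − (-408) = 437. Step 2 — v_19(437) = 1 (factor: 437 = (19^1 · 23); the sign does not affect v_p). Step 3 — |x − y|_19 = 19^{-1} = 1/19.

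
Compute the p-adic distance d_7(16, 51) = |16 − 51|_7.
d_7(16, 51) = 1/7

Step 1 — x − y = 16 − 51 = -35. Step 2 — v_7(-35) = 1 (factor: -35 = −(7^1 · 5); the sign does not affect v_p). Step 3 — |x − y|_7 = 7^{-1} = 1/7.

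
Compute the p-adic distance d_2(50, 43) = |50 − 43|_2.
d_2(50, 43) = 1

Step 1 — x − y = 50 − 43 = 7. Step 2 — v_2(7) = 0 (factor: 7 = (2^0 · 7); the sign does not affect v_p). Step 3 — |x − y|_2 = 2^{0} = 1.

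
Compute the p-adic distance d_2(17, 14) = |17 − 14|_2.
d_2(17, 14) = 1

Step 1 — x − y = 17 − 14 = 3. Step 2 — v_2(3) = 0 (factor: 3 = (2^0 · 3); the sign does not affect v_p). Step 3 — |x − y|_2 = 2^{0} = 1.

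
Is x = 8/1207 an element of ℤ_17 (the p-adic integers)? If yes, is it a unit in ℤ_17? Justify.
x ∉ ℤ_17 (v_17(x) = -1 < 0)

ℤ_17 = {x ∈ ℚ_17 : v_17(x) ≥ 0} and ℤ_17^× = {x ∈ ℤ_17 : v_17(x) = 0}. Here v_17(8/1207) = v_17(num) − v_17(den) = -1; compare against these criteria.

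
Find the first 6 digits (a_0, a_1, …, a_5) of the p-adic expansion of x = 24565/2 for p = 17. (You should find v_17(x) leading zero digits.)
(a_0, …, a_5) = (0, 0, 0, 11, 8, 8)

v_17(24565/2) = 3, so a_0 = ... = a_2 = 0. Factor out: x = 17^3 · u with u = 5/2 a unit in ℤ_17. Expand u iteratively via a_{v+i} = u_i mod 17, u_{i+1} = (u_i − a_{v+i})/17:
  u_0 = 5/2;  a_3 = 11;  u_1 = (u_0 − 11)/17 = -1/2
  u_1 = -1/2;  a_4 = 8;  u_2 = (u_1 − 8)/17 = -1/2
  u_2 = -1/2;  a_5 = 8;  u_3 = (u_2 − 8)/17 = -1/2
Digits: (0, 0, 0, 11, 8, 8).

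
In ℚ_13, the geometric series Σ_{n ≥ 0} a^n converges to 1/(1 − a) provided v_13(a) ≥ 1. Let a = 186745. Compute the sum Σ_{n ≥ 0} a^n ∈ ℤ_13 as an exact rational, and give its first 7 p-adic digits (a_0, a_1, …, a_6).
Σ a^n = 1/(1 − a) = -1/186744;  first 7 digits = (1, 0, 0, 7, 6, 0, 10)

v_13(a) = 3 ≥ 1, so the series converges in ℤ_13 to 1/(1 − a) = 1/(1 − 186745) = -1/186744. Expand this rational in ℤ_13: compute digits iteratively via d_i = x_i mod 13, x_{i+1} = (x_i − d_i)/13. The first 7 digits are (1, 0, 0, 7, 6, 0, 10).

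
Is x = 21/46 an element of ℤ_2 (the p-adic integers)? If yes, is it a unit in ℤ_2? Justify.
x ∉ ℤ_2 (v_2(x) = -1 < 0)

ℤ_2 = {x ∈ ℚ_2 : v_2(x) ≥ 0} and ℤ_2^× = {x ∈ ℤ_2 : v_2(x) = 0}. Here v_2(21/46) = v_2(num) − v_2(den) = -1; compare against these criteria.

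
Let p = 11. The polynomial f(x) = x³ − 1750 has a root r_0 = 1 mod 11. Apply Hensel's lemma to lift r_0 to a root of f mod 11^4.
r_3 = 4093 (mod 14641)

Hensel: r_{i+1} = r_i − f(r_i)/f′(r_i) mod 11^{i+2}, where f′(x) = 3x². Iterate:
  r_0 = 1 (mod 11)
  r_1 = 100 (mod 121)
  r_2 = 100 (mod 1331)
  r_3 = 4093 (mod 14641)
Final: r = 4093 with f(r) ≡ 0 mod 11^4.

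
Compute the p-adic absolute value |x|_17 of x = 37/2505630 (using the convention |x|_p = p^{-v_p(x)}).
|37/2505630|_17 = 83521

Step 1 — compute v_17(x) by factoring powers of 17 out of the numerator and denominator: v_17(37/2505630) = -4. Step 2 — apply |x|_p = p^{-v_p(x)} = 17^{4} = 83521.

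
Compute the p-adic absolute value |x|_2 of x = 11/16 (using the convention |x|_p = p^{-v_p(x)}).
|11/16|_2 = 16

Step 1 — compute v_2(x) by factoring powers of 2 out of the numerator and denominator: v_2(11/16) = -4. Step 2 — apply |x|_p = p^{-v_p(x)} = 2^{4} = 16.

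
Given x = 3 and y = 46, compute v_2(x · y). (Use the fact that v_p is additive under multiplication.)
v_2(138) = 1

v_p(x) = 0 (factor: 3 = 2^0 · 3); v_p(y) = 1 (factor: 46 = 2^1 · 23). Additivity: v_p(xy) = v_p(x) + v_p(y) = 0 + 1 = 1. (Direct check: xy = 138 = 2^1 · (69).)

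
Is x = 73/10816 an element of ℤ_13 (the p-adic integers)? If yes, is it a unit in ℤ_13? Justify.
x ∉ ℤ_13 (v_13(x) = -2 < 0)

ℤ_13 = {x ∈ ℚ_13 : v_13(x) ≥ 0} and ℤ_13^× = {x ∈ ℤ_13 : v_13(x) = 0}. Here v_13(73/10816) = v_13(num) − v_13(den) = -2; compare against these criteria.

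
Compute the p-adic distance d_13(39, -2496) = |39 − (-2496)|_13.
d_13(39, -2496) = 1/169

Step 1 — x − y = 39 − (-2496) = 2535. Step 2 — v_13(2535) = 2 (factor: 2535 = (13^2 · 15); the sign does not affect v_p). Step 3 — |x − y|_13 = 13^{-2} = 1/169.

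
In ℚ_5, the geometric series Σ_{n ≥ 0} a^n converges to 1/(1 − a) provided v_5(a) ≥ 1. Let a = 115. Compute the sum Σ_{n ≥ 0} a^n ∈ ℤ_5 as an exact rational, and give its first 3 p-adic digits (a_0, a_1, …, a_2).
Σ a^n = 1/(1 − a) = -1/114;  first 3 digits = (1, 3, 3)

v_5(a) = 1 ≥ 1, so the series converges in ℤ_5 to 1/(1 − a) = 1/(1 − 115) = -1/114. Expand this rational in ℤ_5: compute digits iteratively via d_i = x_i mod 5, x_{i+1} = (x_i − d_i)/5. The first 3 digits are (1, 3, 3).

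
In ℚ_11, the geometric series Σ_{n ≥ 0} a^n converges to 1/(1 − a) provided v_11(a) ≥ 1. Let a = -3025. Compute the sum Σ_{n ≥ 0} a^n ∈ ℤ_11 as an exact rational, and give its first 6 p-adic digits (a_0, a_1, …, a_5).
Σ a^n = 1/(1 − a) = 1/3026;  first 6 digits = (1, 0, 8, 8, 8, 1)

v_11(a) = 2 ≥ 1, so the series converges in ℤ_11 to 1/(1 − a) = 1/(1 − (-3025)) = 1/3026. Expand this rational in ℤ_11: compute digits iteratively via d_i = x_i mod 11, x_{i+1} = (x_i − d_i)/11. The first 6 digits are (1, 0, 8, 8, 8, 1).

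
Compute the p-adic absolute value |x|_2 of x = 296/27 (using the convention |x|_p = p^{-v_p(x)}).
|296/27|_2 = 1/8

Step 1 — compute v_2(x) by factoring powers of 2 out of the numerator and denominator: v_2(296/27) = 3. Step 2 — apply |x|_p = p^{-v_p(x)} = 2^{-3} = 1/8.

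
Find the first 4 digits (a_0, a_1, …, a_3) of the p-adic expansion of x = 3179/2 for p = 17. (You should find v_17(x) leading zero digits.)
(a_0, …, a_3) = (0, 0, 14, 8)

v_17(3179/2) = 2, so a_0 = ... = a_1 = 0. Factor out: x = 17^2 · u with u = 11/2 a unit in ℤ_17. Expand u iteratively via a_{v+i} = u_i mod 17, u_{i+1} = (u_i − a_{v+i})/17:
  u_0 = 11/2;  a_2 = 14;  u_1 = (u_0 − 14)/17 = -1/2
  u_1 = -1/2;  a_3 = 8;  u_2 = (u_1 − 8)/17 = -1/2
Digits: (0, 0, 14, 8).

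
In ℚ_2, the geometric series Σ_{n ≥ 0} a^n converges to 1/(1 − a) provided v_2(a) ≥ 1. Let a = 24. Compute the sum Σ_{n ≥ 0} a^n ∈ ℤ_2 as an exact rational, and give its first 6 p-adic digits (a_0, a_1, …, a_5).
Σ a^n = 1/(1 − a) = -1/23;  first 6 digits = (1, 0, 0, 1, 1, 0)

v_2(a) = 3 ≥ 1, so the series converges in ℤ_2 to 1/(1 − a) = 1/(1 − 24) = -1/23. Expand this rational in ℤ_2: compute digits iteratively via d_i = x_i mod 2, x_{i+1} = (x_i − d_i)/2. The first 6 digits are (1, 0, 0, 1, 1, 0).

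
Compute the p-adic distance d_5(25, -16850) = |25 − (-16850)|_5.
d_5(25, -16850) = 1/625

Step 1 — x − y = 25 − (-16850) = 16875. Step 2 — v_5(16875) = 4 (factor: 16875 = (5^4 · 27); the sign does not affect v_p). Step 3 — |x − y|_5 = 5^{-4} = 1/625.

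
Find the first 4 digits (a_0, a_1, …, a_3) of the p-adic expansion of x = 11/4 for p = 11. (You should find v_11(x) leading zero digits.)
(a_0, …, a_3) = (0, 3, 8, 2)

v_11(11/4) = 1, so a_0 = ... = a_0 = 0. Factor out: x = 11^1 · u with u = 1/4 a unit in ℤ_11. Expand u iteratively via a_{v+i} = u_i mod 11, u_{i+1} = (u_i − a_{v+i})/11:
  u_0 = 1/4;  a_1 = 3;  u_1 = (u_0 − 3)/11 = -1/4
  u_1 = -1/4;  a_2 = 8;  u_2 = (u_1 − 8)/11 = -3/4
  u_2 = -3/4;  a_3 = 2;  u_3 = (u_2 − 2)/11 = -1/4
Digits: (0, 3, 8, 2).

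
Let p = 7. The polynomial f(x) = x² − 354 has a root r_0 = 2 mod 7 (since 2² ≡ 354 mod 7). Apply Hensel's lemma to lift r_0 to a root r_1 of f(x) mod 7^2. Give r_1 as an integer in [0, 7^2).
r_1 = 16 (mod 49)

Hensel's recurrence: r_{i+1} = r_i − f(r_i)·(f′(r_i))^{-1} mod 7^{i+2}, with f′(x) = 2x. Iterate:
  r_0 = 2 (mod 7)
  r_1 = 16 (mod 49)
Final: r_1 = 16, and one checks f(r_1) ≡ 0 mod 7^2.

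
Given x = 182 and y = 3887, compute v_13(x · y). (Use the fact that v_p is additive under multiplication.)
v_13(707434) = 3

v_p(x) = 1 (factor: 182 = 13^1 · 14); v_p(y) = 2 (factor: 3887 = 13^2 · 23). Additivity: v_p(xy) = v_p(x) + v_p(y) = 1 + 2 = 3. (Direct check: xy = 707434 = 13^3 · (322).)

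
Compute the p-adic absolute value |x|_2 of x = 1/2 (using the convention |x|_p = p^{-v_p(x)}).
|1/2|_2 = 2

Step 1 — compute v_2(x) by factoring powers of 2 out of the numerator and denominator: v_2(1/2) = -1. Step 2 — apply |x|_p = p^{-v_p(x)} = 2^{1} = 2.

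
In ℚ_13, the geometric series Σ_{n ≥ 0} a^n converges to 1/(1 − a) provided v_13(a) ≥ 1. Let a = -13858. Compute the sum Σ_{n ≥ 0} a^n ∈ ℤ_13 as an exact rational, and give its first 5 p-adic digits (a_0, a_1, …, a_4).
Σ a^n = 1/(1 − a) = 1/13859;  first 5 digits = (1, 0, 9, 6, 2)

v_13(a) = 2 ≥ 1, so the series converges in ℤ_13 to 1/(1 − a) = 1/(1 − (-13858)) = 1/13859. Expand this rational in ℤ_13: compute digits iteratively via d_i = x_i mod 13, x_{i+1} = (x_i − d_i)/13. The first 5 digits are (1, 0, 9, 6, 2).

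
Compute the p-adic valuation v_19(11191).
v_19(11191) = 2

v_19(n) is the largest exponent k such that 19^k divides n. Factor out: 11191 = 19^2 · 31. (Sign doesn't affect v_p.) So v_19(11191) = 2.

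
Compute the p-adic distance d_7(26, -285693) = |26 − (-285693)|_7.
d_7(26, -285693) = 1/16807

Step 1 — x − y = 26 − (-285693) = 285719. Step 2 — v_7(285719) = 5 (factor: 285719 = (7^5 · 17); the sign does not affect v_p). Step 3 — |x − y|_7 = 7^{-5} = 1/16807.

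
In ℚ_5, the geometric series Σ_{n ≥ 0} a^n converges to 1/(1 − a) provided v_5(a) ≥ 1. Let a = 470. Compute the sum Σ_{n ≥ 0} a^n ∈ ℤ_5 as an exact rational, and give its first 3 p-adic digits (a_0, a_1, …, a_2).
Σ a^n = 1/(1 − a) = -1/469;  first 3 digits = (1, 4, 4)

v_5(a) = 1 ≥ 1, so the series converges in ℤ_5 to 1/(1 − a) = 1/(1 − 470) = -1/469. Expand this rational in ℤ_5: compute digits iteratively via d_i = x_i mod 5, x_{i+1} = (x_i − d_i)/5. The first 3 digits are (1, 4, 4).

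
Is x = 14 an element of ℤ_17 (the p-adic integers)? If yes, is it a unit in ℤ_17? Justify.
x ∈ ℤ_17^× (unit); v_17(x) = 0

ℤ_17 = {x ∈ ℚ_17 : v_17(x) ≥ 0} and ℤ_17^× = {x ∈ ℤ_17 : v_17(x) = 0}. Here v_17(14) = v_17(num) − v_17(den) = 0; compare against these criteria.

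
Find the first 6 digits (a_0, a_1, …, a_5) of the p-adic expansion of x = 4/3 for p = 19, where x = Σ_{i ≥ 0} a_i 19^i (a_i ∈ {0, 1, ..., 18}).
(a_0, …, a_5) = (14, 12, 12, 12, 12, 12)

v_19(4/3) = 0 (numerator and denominator both coprime to 19), so x ∈ ℤ_19^×. Compute digits iteratively via a_i = x_i mod 19, x_{i+1} = (x_i − a_i)/19, with x_0 = x:
  x_0 = 4/3;  a_0 = 14;  x_1 = (x_0 − 14)/19 = -2/3
  x_1 = -2/3;  a_1 = 12;  x_2 = (x_1 − 12)/19 = -2/3
  x_2 = -2/3;  a_2 = 12;  x_3 = (x_2 − 12)/19 = -2/3
  x_3 = -2/3;  a_3 = 12;  x_4 = (x_3 − 12)/19 = -2/3
  x_4 = -2/3;  a_4 = 12;  x_5 = (x_4 − 12)/19 = -2/3
  x_5 = -2/3;  a_5 = 12;  x_6 = (x_5 − 12)/19 = -2/3
Digits: (14, 12, 12, 12, 12, 12).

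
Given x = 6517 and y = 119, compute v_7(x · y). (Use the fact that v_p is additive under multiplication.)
v_7(775523) = 4

v_p(x) = 3 (factor: 6517 = 7^3 · 19); v_p(y) = 1 (factor: 119 = 7^1 · 17). Additivity: v_p(xy) = v_p(x) + v_p(y) = 3 + 1 = 4. (Direct check: xy = 775523 = 7^4 · (323).)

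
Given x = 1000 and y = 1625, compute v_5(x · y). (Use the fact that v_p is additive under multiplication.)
v_5(1625000) = 6

v_p(x) = 3 (factor: 1000 = 5^3 · 8); v_p(y) = 3 (factor: 1625 = 5^3 · 13). Additivity: v_p(xy) = v_p(x) + v_p(y) = 3 + 3 = 6. (Direct check: xy = 1625000 = 5^6 · (104).)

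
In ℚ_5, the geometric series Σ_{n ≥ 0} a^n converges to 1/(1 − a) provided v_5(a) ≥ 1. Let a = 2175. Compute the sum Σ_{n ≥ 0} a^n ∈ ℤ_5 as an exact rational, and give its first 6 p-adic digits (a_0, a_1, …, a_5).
Σ a^n = 1/(1 − a) = -1/2174;  first 6 digits = (1, 0, 2, 2, 2, 4)

v_5(a) = 2 ≥ 1, so the series converges in ℤ_5 to 1/(1 − a) = 1/(1 − 2175) = -1/2174. Expand this rational in ℤ_5: compute digits iteratively via d_i = x_i mod 5, x_{i+1} = (x_i − d_i)/5. The first 6 digits are (1, 0, 2, 2, 2, 4).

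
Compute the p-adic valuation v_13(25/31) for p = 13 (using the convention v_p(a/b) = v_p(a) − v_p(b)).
v_13(25/31) = 0

Factor powers of 13 from the numerator and denominator of the reduced fraction: 25 = 13^0 · 25 and 31 = 13^0 · 31. Apply v_p(a/b) = v_p(a) − v_p(b): v_13(25/31) = 0 − 0 = 0.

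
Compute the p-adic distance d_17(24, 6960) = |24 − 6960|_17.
d_17(24, 6960) = 1/289

Step 1 — x − y = 24 − 6960 = -6936. Step 2 — v_17(-6936) = 2 (factor: -6936 = −(17^2 · 24); the sign does not affect v_p). Step 3 — |x − y|_17 = 17^{-2} = 1/289.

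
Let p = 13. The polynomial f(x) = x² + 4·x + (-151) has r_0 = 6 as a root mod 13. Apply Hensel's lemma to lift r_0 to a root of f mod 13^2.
r_1 = 149 (mod 169)

Hensel: r_{i+1} = r_i − f(r_i)·(f′(r_i))^{-1} mod 13^{i+2}, f′(x) = 2x + 4. Iterate:
  r_0 = 6 (mod 13)
  r_1 = 149 (mod 169)
Final: r = 149 satisfies f(r) ≡ 0 mod 13^2.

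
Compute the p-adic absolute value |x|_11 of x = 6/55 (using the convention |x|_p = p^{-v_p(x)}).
|6/55|_11 = 11

Step 1 — compute v_11(x) by factoring powers of 11 out of the numerator and denominator: v_11(6/55) = -1. Step 2 — apply |x|_p = p^{-v_p(x)} = 11^{1} = 11.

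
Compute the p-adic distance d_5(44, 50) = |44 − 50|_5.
d_5(44, 50) = 1

Step 1 — x − y = 44 − 50 = -6. Step 2 — v_5(-6) = 0 (factor: -6 = −(5^0 · 6); the sign does not affect v_p). Step 3 — |x − y|_5 = 5^{0} = 1.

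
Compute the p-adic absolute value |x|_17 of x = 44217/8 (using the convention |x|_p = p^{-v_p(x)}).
|44217/8|_17 = 1/4913

Step 1 — compute v_17(x) by factoring powers of 17 out of the numerator and denominator: v_17(44217/8) = 3. Step 2 — apply |x|_p = p^{-v_p(x)} = 17^{-3} = 1/4913.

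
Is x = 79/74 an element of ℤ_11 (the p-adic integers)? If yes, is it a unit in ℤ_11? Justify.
x ∈ ℤ_11^× (unit); v_11(x) = 0

ℤ_11 = {x ∈ ℚ_11 : v_11(x) ≥ 0} and ℤ_11^× = {x ∈ ℤ_11 : v_11(x) = 0}. Here v_11(79/74) = v_11(num) − v_11(den) = 0; compare against these criteria.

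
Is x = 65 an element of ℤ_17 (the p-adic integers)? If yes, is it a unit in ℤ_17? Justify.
x ∈ ℤ_17^× (unit); v_17(x) = 0

ℤ_17 = {x ∈ ℚ_17 : v_17(x) ≥ 0} and ℤ_17^× = {x ∈ ℤ_17 : v_17(x) = 0}. Here v_17(65) = v_17(num) − v_17(den) = 0; compare against these criteria.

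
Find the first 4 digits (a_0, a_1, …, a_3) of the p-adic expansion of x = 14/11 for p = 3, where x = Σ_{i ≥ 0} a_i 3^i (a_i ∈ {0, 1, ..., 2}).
(a_0, …, a_3) = (1, 2, 1, 0)

v_3(14/11) = 0 (numerator and denominator both coprime to 3), so x ∈ ℤ_3^×. Compute digits iteratively via a_i = x_i mod 3, x_{i+1} = (x_i − a_i)/3, with x_0 = x:
  x_0 = 14/11;  a_0 = 1;  x_1 = (x_0 − 1)/3 = 1/11
  x_1 = 1/11;  a_1 = 2;  x_2 = (x_1 − 2)/3 = -7/11
  x_2 = -7/11;  a_2 = 1;  x_3 = (x_2 − 1)/3 = -6/11
  x_3 = -6/11;  a_3 = 0;  x_4 = (x_3 − 0)/3 = -2/11
Digits: (1, 2, 1, 0).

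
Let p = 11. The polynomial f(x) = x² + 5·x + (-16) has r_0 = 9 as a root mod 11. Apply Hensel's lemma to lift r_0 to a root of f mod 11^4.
r_3 = 6191 (mod 14641)

Hensel: r_{i+1} = r_i − f(r_i)·(f′(r_i))^{-1} mod 11^{i+2}, f′(x) = 2x + 5. Iterate:
  r_0 = 9 (mod 11)
  r_1 = 20 (mod 121)
  r_2 = 867 (mod 1331)
  r_3 = 6191 (mod 14641)
Final: r = 6191 satisfies f(r) ≡ 0 mod 11^4.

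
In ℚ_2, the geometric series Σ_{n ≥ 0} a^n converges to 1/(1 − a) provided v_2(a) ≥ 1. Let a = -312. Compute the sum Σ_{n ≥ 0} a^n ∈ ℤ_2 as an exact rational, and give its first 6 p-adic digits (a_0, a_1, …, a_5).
Σ a^n = 1/(1 − a) = 1/313;  first 6 digits = (1, 0, 0, 1, 0, 0)

v_2(a) = 3 ≥ 1, so the series converges in ℤ_2 to 1/(1 − a) = 1/(1 − (-312)) = 1/313. Expand this rational in ℤ_2: compute digits iteratively via d_i = x_i mod 2, x_{i+1} = (x_i − d_i)/2. The first 6 digits are (1, 0, 0, 1, 0, 0).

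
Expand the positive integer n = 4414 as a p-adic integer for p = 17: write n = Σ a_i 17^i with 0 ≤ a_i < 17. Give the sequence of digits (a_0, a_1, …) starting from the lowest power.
(a_0, a_1, …) = (11, 4, 15)

Repeated division by 17 gives the digits low-to-high: 4414 = 11 + 4·17^1 + 15·17^2. Digit sequence: (11, 4, 15).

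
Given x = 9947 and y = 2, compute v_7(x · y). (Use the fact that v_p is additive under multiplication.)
v_7(19894) = 3

v_p(x) = 3 (factor: 9947 = 7^3 · 29); v_p(y) = 0 (factor: 2 = 7^0 · 2). Additivity: v_p(xy) = v_p(x) + v_p(y) = 3 + 0 = 3. (Direct check: xy = 19894 = 7^3 · (58).)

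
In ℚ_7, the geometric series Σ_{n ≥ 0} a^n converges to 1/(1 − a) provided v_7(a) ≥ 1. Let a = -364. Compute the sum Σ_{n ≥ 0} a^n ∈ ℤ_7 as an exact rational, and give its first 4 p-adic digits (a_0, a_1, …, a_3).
Σ a^n = 1/(1 − a) = 1/365;  first 4 digits = (1, 4, 1, 1)

v_7(a) = 1 ≥ 1, so the series converges in ℤ_7 to 1/(1 − a) = 1/(1 − (-364)) = 1/365. Expand this rational in ℤ_7: compute digits iteratively via d_i = x_i mod 7, x_{i+1} = (x_i − d_i)/7. The first 4 digits are (1, 4, 1, 1).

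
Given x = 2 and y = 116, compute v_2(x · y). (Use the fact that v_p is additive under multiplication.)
v_2(232) = 3

v_p(x) = 1 (factor: 2 = 2^1 · 1); v_p(y) = 2 (factor: 116 = 2^2 · 29). Additivity: v_p(xy) = v_p(x) + v_p(y) = 1 + 2 = 3. (Direct check: xy = 232 = 2^3 · (29).)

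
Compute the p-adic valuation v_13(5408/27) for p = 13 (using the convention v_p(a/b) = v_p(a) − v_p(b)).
v_13(5408/27) = 2

Factor powers of 13 from the numerator and denominator of the reduced fraction: 5408 = 13^2 · 32 and 27 = 13^0 · 27. Apply v_p(a/b) = v_p(a) − v_p(b): v_13(5408/27) = 2 − 0 = 2.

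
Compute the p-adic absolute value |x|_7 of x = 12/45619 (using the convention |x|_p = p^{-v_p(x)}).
|12/45619|_7 = 2401

Step 1 — compute v_7(x) by factoring powers of 7 out of the numerator and denominator: v_7(12/45619) = -4. Step 2 — apply |x|_p = p^{-v_p(x)} = 7^{4} = 2401.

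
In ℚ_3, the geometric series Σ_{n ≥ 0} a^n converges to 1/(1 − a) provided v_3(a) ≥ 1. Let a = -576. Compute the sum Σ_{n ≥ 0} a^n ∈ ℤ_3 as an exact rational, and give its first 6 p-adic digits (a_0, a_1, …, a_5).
Σ a^n = 1/(1 − a) = 1/577;  first 6 digits = (1, 0, 2, 2, 2, 0)

v_3(a) = 2 ≥ 1, so the series converges in ℤ_3 to 1/(1 − a) = 1/(1 − (-576)) = 1/577. Expand this rational in ℤ_3: compute digits iteratively via d_i = x_i mod 3, x_{i+1} = (x_i − d_i)/3. The first 6 digits are (1, 0, 2, 2, 2, 0).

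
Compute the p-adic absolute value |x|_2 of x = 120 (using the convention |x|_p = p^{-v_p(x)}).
|120|_2 = 1/8

Step 1 — compute v_2(x) by factoring powers of 2 out of the numerator and denominator: v_2(120) = 3. Step 2 — apply |x|_p = p^{-v_p(x)} = 2^{-3} = 1/8.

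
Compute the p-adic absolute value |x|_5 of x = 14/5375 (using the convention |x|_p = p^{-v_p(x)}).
|14/5375|_5 = 125

Step 1 — compute v_5(x) by factoring powers of 5 out of the numerator and denominator: v_5(14/5375) = -3. Step 2 — apply |x|_p = p^{-v_p(x)} = 5^{3} = 125.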